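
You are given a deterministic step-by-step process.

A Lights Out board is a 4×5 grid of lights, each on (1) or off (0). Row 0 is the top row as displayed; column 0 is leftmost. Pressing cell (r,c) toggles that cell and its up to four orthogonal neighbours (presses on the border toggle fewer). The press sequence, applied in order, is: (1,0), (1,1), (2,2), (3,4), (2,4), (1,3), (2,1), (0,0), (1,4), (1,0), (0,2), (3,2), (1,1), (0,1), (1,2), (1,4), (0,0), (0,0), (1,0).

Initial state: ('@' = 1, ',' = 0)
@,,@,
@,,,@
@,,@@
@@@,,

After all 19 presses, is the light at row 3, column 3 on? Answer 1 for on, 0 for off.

0

gen 0: @,,@,
@,,,@
@,,@@
@@@,,
gen 1: ,,,@,
,@,,@
,,,@@
@@@,,
gen 2: ,@,@,
@,@,@
,@,@@
@@@,,
gen 3: ,@,@,
@,,,@
,,@,@
@@,,,
gen 4: ,@,@,
@,,,@
,,@,,
@@,@@
gen 5: ,@,@,
@,,,,
,,@@@
@@,@,
gen 6: ,@,,,
@,@@@
,,@,@
@@,@,
gen 7: ,@,,,
@@@@@
@@,,@
@,,@,
gen 8: @,,,,
,@@@@
@@,,@
@,,@,
gen 9: @,,,@
,@@,,
@@,,,
@,,@,
gen 10: ,,,,@
@,@,,
,@,,,
@,,@,
gen 11: ,@@@@
@,,,,
,@,,,
@,,@,
gen 12: ,@@@@
@,,,,
,@@,,
@@@,,
gen 13: ,,@@@
,@@,,
,,@,,
@@@,,
gen 14: @@,@@
,,@,,
,,@,,
@@@,,
gen 15: @@@@@
,@,@,
,,,,,
@@@,,
gen 16: @@@@,
,@,,@
,,,,@
@@@,,
gen 17: ,,@@,
@@,,@
,,,,@
@@@,,
gen 18: @@@@,
,@,,@
,,,,@
@@@,,
gen 19: ,@@@,
@,,,@
@,,,@
@@@,,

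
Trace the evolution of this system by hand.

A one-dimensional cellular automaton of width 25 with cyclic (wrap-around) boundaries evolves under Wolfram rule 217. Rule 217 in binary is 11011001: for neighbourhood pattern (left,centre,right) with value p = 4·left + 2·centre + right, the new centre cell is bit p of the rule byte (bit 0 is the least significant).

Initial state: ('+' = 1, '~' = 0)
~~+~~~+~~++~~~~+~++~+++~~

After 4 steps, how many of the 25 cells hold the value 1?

21

step 0: ~~+~~~+~~++~~~~+~++~+++~~
step 1: +~~++~~+~+++++~~~++~+++++
step 2: ++~+++~~~+++++++~++~+++++
step 3: ++~+++++~+++++++~++~+++++
step 4: ++~+++++~+++++++~++~+++++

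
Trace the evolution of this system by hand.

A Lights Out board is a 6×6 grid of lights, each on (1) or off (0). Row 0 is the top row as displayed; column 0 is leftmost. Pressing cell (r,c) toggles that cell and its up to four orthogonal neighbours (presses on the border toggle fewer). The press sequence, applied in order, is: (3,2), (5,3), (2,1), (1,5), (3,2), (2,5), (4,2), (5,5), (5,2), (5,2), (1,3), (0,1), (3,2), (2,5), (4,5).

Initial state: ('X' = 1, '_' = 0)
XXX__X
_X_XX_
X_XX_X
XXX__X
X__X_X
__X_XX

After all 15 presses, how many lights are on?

20

step 0: XXX__X
_X_XX_
X_XX_X
XXX__X
X__X_X
__X_XX
step 1: XXX__X
_X_XX_
X__X_X
X__X_X
X_XX_X
__X_XX
step 2: XXX__X
_X_XX_
X__X_X
X__X_X
X_X__X
___X_X
step 3: XXX__X
___XX_
_XXX_X
XX_X_X
X_X__X
___X_X
step 4: XXX___
___X_X
_XXX__
XX_X_X
X_X__X
___X_X
step 5: XXX___
___X_X
_X_X__
X_X__X
X____X
___X_X
step 6: XXX___
___X__
_X_XXX
X_X___
X____X
___X_X
step 7: XXX___
___X__
_X_XXX
X_____
XXXX_X
__XX_X
step 8: XXX___
___X__
_X_XXX
X_____
XXXX__
__XXX_
step 9: XXX___
___X__
_X_XXX
X_____
XX_X__
_X__X_
step 10: XXX___
___X__
_X_XXX
X_____
XXXX__
__XXX_
step 11: XXXX__
__X_X_
_X__XX
X_____
XXXX__
__XXX_
step 12: ___X__
_XX_X_
_X__XX
X_____
XXXX__
__XXX_
step 13: ___X__
_XX_X_
_XX_XX
XXXX__
XX_X__
__XXX_
step 14: ___X__
_XX_XX
_XX___
XXXX_X
XX_X__
__XXX_
step 15: ___X__
_XX_XX
_XX___
XXXX__
XX_XXX
__XXXX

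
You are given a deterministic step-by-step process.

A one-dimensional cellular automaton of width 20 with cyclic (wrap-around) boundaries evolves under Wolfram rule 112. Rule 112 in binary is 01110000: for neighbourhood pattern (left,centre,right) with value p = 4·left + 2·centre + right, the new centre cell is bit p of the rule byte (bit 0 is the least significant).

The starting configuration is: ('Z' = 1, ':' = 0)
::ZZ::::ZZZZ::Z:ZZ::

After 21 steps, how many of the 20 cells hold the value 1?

gen 0: ::ZZ::::ZZZZ::Z:ZZ::
gen 1: :::ZZ::::::ZZ::Z:ZZ:
gen 2: ::::ZZ::::::ZZ::Z:ZZ
gen 3: Z::::ZZ::::::ZZ::Z:Z
gen 4: ZZ::::ZZ::::::ZZ::Z:
gen 5: :ZZ::::ZZ::::::ZZ::Z
gen 6: Z:ZZ::::ZZ::::::ZZ::
gen 7: :Z:ZZ::::ZZ::::::ZZ:
gen 8: ::Z:ZZ::::ZZ::::::ZZ
gen 9: Z::Z:ZZ::::ZZ::::::Z
gen 10: ZZ::Z:ZZ::::ZZ::::::
gen 11: :ZZ::Z:ZZ::::ZZ:::::
gen 12: ::ZZ::Z:ZZ::::ZZ::::
gen 13: :::ZZ::Z:ZZ::::ZZ:::
gen 14: ::::ZZ::Z:ZZ::::ZZ::
gen 15: :::::ZZ::Z:ZZ::::ZZ:
gen 16: ::::::ZZ::Z:ZZ::::ZZ
gen 17: Z::::::ZZ::Z:ZZ::::Z
gen 18: ZZ::::::ZZ::Z:ZZ::::
gen 19: :ZZ::::::ZZ::Z:ZZ:::
gen 20: ::ZZ::::::ZZ::Z:ZZ::
gen 21: :::ZZ::::::ZZ::Z:ZZ:

7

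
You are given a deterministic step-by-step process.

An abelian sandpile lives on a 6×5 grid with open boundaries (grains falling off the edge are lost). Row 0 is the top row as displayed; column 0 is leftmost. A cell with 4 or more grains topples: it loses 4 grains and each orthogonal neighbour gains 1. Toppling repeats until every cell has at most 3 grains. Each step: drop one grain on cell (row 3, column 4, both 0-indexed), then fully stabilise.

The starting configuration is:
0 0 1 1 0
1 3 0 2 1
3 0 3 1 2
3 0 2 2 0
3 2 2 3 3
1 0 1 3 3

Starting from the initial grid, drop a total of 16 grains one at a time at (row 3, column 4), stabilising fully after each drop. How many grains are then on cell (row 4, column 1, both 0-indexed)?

3

k=0  0 0 1 1 0
1 3 0 2 1
3 0 3 1 2
3 0 2 2 0
3 2 2 3 3
1 0 1 3 3
k=1  0 0 1 1 0
1 3 0 2 1
3 0 3 1 2
3 0 2 2 1
3 2 2 3 3
1 0 1 3 3
k=2  0 0 1 1 0
1 3 0 2 1
3 0 3 1 2
3 0 2 2 2
3 2 2 3 3
1 0 1 3 3
k=3  0 0 1 1 0
1 3 0 2 1
3 0 3 1 2
3 0 2 2 3
3 2 2 3 3
1 0 1 3 3
k=4  0 0 1 1 0
1 3 0 2 1
3 0 3 2 3
3 0 3 0 2
3 2 3 2 2
1 0 2 1 1
k=5  0 0 1 1 0
1 3 0 2 1
3 0 3 2 3
3 0 3 0 3
3 2 3 2 2
1 0 2 1 1
k=6  0 0 1 1 0
1 3 0 2 2
3 0 3 3 0
3 0 3 1 1
3 2 3 2 3
1 0 2 1 1
k=7  0 0 1 1 0
1 3 0 2 2
3 0 3 3 0
3 0 3 1 2
3 2 3 2 3
1 0 2 1 1
k=8  0 0 1 1 0
1 3 0 2 2
3 0 3 3 0
3 0 3 1 3
3 2 3 2 3
1 0 2 1 1
k=9  0 0 1 1 0
1 3 0 2 2
3 0 3 3 1
3 0 3 2 1
3 2 3 3 0
1 0 2 1 2
k=10  0 0 1 1 0
1 3 0 2 2
3 0 3 3 1
3 0 3 2 2
3 2 3 3 0
1 0 2 1 2
k=11  0 0 1 1 0
1 3 0 2 2
3 0 3 3 1
3 0 3 2 3
3 2 3 3 0
1 0 2 1 2
k=12  0 0 1 1 0
1 3 0 2 2
3 0 3 3 2
3 0 3 3 0
3 2 3 3 1
1 0 2 1 2
k=13  0 0 1 1 0
1 3 0 2 2
3 0 3 3 2
3 0 3 3 1
3 2 3 3 1
1 0 2 1 2
k=14  0 0 1 1 0
1 3 0 2 2
3 0 3 3 2
3 0 3 3 2
3 2 3 3 1
1 0 2 1 2
k=15  0 0 1 1 0
1 3 0 2 2
3 0 3 3 2
3 0 3 3 3
3 2 3 3 1
1 0 2 1 2
k=16  0 0 1 1 0
1 3 1 3 3
3 1 1 2 0
3 1 2 3 2
3 3 1 1 3
1 0 3 2 2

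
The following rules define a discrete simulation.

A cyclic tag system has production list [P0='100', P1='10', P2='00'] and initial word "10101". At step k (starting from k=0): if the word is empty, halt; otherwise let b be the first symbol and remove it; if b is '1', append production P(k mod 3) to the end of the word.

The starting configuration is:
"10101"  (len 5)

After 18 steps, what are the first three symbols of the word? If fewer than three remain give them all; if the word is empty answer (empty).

t=0: "10101"  (len 5)
t=1: "0101100"  (len 7)
t=2: "101100"  (len 6)
t=3: "0110000"  (len 7)
t=4: "110000"  (len 6)
t=5: "1000010"  (len 7)
t=6: "00001000"  (len 8)
t=7: "0001000"  (len 7)
t=8: "001000"  (len 6)
t=9: "01000"  (len 5)
t=10: "1000"  (len 4)
t=11: "00010"  (len 5)
t=12: "0010"  (len 4)
t=13: "010"  (len 3)
t=14: "10"  (len 2)
t=15: "000"  (len 3)
t=16: "00"  (len 2)
t=17: "0"  (len 1)
t=18: (halted — word empty)

(empty)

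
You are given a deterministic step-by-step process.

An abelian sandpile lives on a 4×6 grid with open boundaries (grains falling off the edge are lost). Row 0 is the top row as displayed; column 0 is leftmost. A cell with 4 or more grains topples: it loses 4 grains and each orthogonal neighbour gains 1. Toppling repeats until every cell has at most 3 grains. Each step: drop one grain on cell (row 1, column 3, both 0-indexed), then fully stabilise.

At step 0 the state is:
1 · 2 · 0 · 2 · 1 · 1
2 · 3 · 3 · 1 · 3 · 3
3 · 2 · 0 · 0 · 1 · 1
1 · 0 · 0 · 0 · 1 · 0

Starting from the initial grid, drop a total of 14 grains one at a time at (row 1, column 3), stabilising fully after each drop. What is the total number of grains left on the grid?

39

step 0: 1 · 2 · 0 · 2 · 1 · 1
2 · 3 · 3 · 1 · 3 · 3
3 · 2 · 0 · 0 · 1 · 1
1 · 0 · 0 · 0 · 1 · 0
step 1: 1 · 2 · 0 · 2 · 1 · 1
2 · 3 · 3 · 2 · 3 · 3
3 · 2 · 0 · 0 · 1 · 1
1 · 0 · 0 · 0 · 1 · 0
step 2: 1 · 2 · 0 · 2 · 1 · 1
2 · 3 · 3 · 3 · 3 · 3
3 · 2 · 0 · 0 · 1 · 1
1 · 0 · 0 · 0 · 1 · 0
step 3: 1 · 3 · 1 · 3 · 2 · 2
3 · 0 · 1 · 2 · 1 · 0
3 · 3 · 1 · 1 · 2 · 2
1 · 0 · 0 · 0 · 1 · 0
step 4: 1 · 3 · 1 · 3 · 2 · 2
3 · 0 · 1 · 3 · 1 · 0
3 · 3 · 1 · 1 · 2 · 2
1 · 0 · 0 · 0 · 1 · 0
step 5: 1 · 3 · 2 · 0 · 3 · 2
3 · 0 · 2 · 1 · 2 · 0
3 · 3 · 1 · 2 · 2 · 2
1 · 0 · 0 · 0 · 1 · 0
step 6: 1 · 3 · 2 · 0 · 3 · 2
3 · 0 · 2 · 2 · 2 · 0
3 · 3 · 1 · 2 · 2 · 2
1 · 0 · 0 · 0 · 1 · 0
step 7: 1 · 3 · 2 · 0 · 3 · 2
3 · 0 · 2 · 3 · 2 · 0
3 · 3 · 1 · 2 · 2 · 2
1 · 0 · 0 · 0 · 1 · 0
step 8: 1 · 3 · 2 · 1 · 3 · 2
3 · 0 · 3 · 0 · 3 · 0
3 · 3 · 1 · 3 · 2 · 2
1 · 0 · 0 · 0 · 1 · 0
step 9: 1 · 3 · 2 · 1 · 3 · 2
3 · 0 · 3 · 1 · 3 · 0
3 · 3 · 1 · 3 · 2 · 2
1 · 0 · 0 · 0 · 1 · 0
step 10: 1 · 3 · 2 · 1 · 3 · 2
3 · 0 · 3 · 2 · 3 · 0
3 · 3 · 1 · 3 · 2 · 2
1 · 0 · 0 · 0 · 1 · 0
step 11: 1 · 3 · 2 · 1 · 3 · 2
3 · 0 · 3 · 3 · 3 · 0
3 · 3 · 1 · 3 · 2 · 2
1 · 0 · 0 · 0 · 1 · 0
step 12: 1 · 3 · 3 · 3 · 0 · 3
3 · 1 · 0 · 3 · 2 · 1
3 · 3 · 3 · 1 · 0 · 3
1 · 0 · 0 · 1 · 2 · 0
step 13: 2 · 0 · 1 · 1 · 1 · 3
3 · 2 · 2 · 1 · 3 · 1
3 · 3 · 3 · 2 · 0 · 3
1 · 0 · 0 · 1 · 2 · 0
step 14: 2 · 0 · 1 · 1 · 1 · 3
3 · 2 · 2 · 2 · 3 · 1
3 · 3 · 3 · 2 · 0 · 3
1 · 0 · 0 · 1 · 2 · 0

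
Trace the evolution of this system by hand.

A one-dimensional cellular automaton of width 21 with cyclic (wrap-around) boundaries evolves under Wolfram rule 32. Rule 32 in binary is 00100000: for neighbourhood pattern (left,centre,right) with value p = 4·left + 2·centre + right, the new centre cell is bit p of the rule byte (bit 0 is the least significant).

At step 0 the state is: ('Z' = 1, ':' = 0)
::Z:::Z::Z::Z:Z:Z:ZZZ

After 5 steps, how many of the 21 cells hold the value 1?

[0] ::Z:::Z::Z::Z:Z:Z:ZZZ
[1] :::::::::::::Z:Z:Z:::
[2] ::::::::::::::Z:Z::::
[3] :::::::::::::::Z:::::
[4] :::::::::::::::::::::
[5] :::::::::::::::::::::

0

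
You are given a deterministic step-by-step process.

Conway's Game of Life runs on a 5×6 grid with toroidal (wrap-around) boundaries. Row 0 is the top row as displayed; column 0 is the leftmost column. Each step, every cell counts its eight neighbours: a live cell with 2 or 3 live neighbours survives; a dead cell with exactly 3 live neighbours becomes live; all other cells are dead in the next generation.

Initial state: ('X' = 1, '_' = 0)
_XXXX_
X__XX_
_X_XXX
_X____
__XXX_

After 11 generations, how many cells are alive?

3

k=0  _XXXX_
X__XX_
_X_XXX
_X____
__XXX_
k=1  _X____
X_____
_X_X_X
XX___X
____X_
k=2  ______
XXX___
_XX_XX
_XX__X
_X___X
k=3  __X___
X_XX_X
____XX
___X_X
_XX___
k=4  X_____
XXXX_X
__X___
X_XX_X
_XXX__
k=5  ____XX
X_XX_X
______
X___X_
___XXX
k=6  __X___
X__X_X
XX_XX_
___XX_
X__X__
k=7  XXXXXX
X__X_X
XX____
XX____
__XXX_
k=8  ______
___X__
__X___
X__X_X
______
k=9  ______
______
__XXX_
______
______
k=10  ______
___X__
___X__
___X__
______
k=11  ______
______
__XXX_
______
______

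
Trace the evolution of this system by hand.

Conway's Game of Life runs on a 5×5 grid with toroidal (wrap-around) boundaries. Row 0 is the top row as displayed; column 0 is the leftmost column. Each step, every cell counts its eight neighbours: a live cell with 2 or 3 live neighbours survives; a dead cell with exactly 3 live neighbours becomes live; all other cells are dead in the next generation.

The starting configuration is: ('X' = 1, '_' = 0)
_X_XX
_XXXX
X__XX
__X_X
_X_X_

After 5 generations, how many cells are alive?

4

t=0: _X_XX
_XXXX
X__XX
__X_X
_X_X_
t=1: _X___
_X___
_____
_XX__
_X___
t=2: XXX__
_____
_XX__
_XX__
XX___
t=3: X_X__
X____
_XX__
_____
_____
t=4: _X___
X_X__
_X___
_____
_____
t=5: _X___
X_X__
_X___
_____
_____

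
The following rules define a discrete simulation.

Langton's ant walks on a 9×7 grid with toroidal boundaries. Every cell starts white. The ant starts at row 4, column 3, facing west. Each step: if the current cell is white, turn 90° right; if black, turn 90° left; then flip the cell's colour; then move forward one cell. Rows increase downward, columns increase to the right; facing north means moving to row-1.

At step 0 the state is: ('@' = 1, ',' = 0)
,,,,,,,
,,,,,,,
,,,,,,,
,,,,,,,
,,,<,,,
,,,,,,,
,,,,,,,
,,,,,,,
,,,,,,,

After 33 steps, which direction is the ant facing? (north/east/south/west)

north

0) ,,,,,,,
,,,,,,,
,,,,,,,
,,,,,,,
,,,<,,,
,,,,,,,
,,,,,,,
,,,,,,,
,,,,,,,
1) ,,,,,,,
,,,,,,,
,,,,,,,
,,,^,,,
,,,@,,,
,,,,,,,
,,,,,,,
,,,,,,,
,,,,,,,
2) ,,,,,,,
,,,,,,,
,,,,,,,
,,,@>,,
,,,@,,,
,,,,,,,
,,,,,,,
,,,,,,,
,,,,,,,
3) ,,,,,,,
,,,,,,,
,,,,,,,
,,,@@,,
,,,@v,,
,,,,,,,
,,,,,,,
,,,,,,,
,,,,,,,
4) ,,,,,,,
,,,,,,,
,,,,,,,
,,,@@,,
,,,<@,,
,,,,,,,
,,,,,,,
,,,,,,,
,,,,,,,
5) ,,,,,,,
,,,,,,,
,,,,,,,
,,,@@,,
,,,,@,,
,,,v,,,
,,,,,,,
,,,,,,,
,,,,,,,
6) ,,,,,,,
,,,,,,,
,,,,,,,
,,,@@,,
,,,,@,,
,,<@,,,
,,,,,,,
,,,,,,,
,,,,,,,
7) ,,,,,,,
,,,,,,,
,,,,,,,
,,,@@,,
,,^,@,,
,,@@,,,
,,,,,,,
,,,,,,,
,,,,,,,
8) ,,,,,,,
,,,,,,,
,,,,,,,
,,,@@,,
,,@>@,,
,,@@,,,
,,,,,,,
,,,,,,,
,,,,,,,
9) ,,,,,,,
,,,,,,,
,,,,,,,
,,,@@,,
,,@@@,,
,,@v,,,
,,,,,,,
,,,,,,,
,,,,,,,
10) ,,,,,,,
,,,,,,,
,,,,,,,
,,,@@,,
,,@@@,,
,,@,>,,
,,,,,,,
,,,,,,,
,,,,,,,
11) ,,,,,,,
,,,,,,,
,,,,,,,
,,,@@,,
,,@@@,,
,,@,@,,
,,,,v,,
,,,,,,,
,,,,,,,
12) ,,,,,,,
,,,,,,,
,,,,,,,
,,,@@,,
,,@@@,,
,,@,@,,
,,,<@,,
,,,,,,,
,,,,,,,
13) ,,,,,,,
,,,,,,,
,,,,,,,
,,,@@,,
,,@@@,,
,,@^@,,
,,,@@,,
,,,,,,,
,,,,,,,
14) ,,,,,,,
,,,,,,,
,,,,,,,
,,,@@,,
,,@@@,,
,,@@>,,
,,,@@,,
,,,,,,,
,,,,,,,
15) ,,,,,,,
,,,,,,,
,,,,,,,
,,,@@,,
,,@@^,,
,,@@,,,
,,,@@,,
,,,,,,,
,,,,,,,
16) ,,,,,,,
,,,,,,,
,,,,,,,
,,,@@,,
,,@<,,,
,,@@,,,
,,,@@,,
,,,,,,,
,,,,,,,
17) ,,,,,,,
,,,,,,,
,,,,,,,
,,,@@,,
,,@,,,,
,,@v,,,
,,,@@,,
,,,,,,,
,,,,,,,
18) ,,,,,,,
,,,,,,,
,,,,,,,
,,,@@,,
,,@,,,,
,,@,>,,
,,,@@,,
,,,,,,,
,,,,,,,
19) ,,,,,,,
,,,,,,,
,,,,,,,
,,,@@,,
,,@,,,,
,,@,@,,
,,,@v,,
,,,,,,,
,,,,,,,
20) ,,,,,,,
,,,,,,,
,,,,,,,
,,,@@,,
,,@,,,,
,,@,@,,
,,,@,>,
,,,,,,,
,,,,,,,
21) ,,,,,,,
,,,,,,,
,,,,,,,
,,,@@,,
,,@,,,,
,,@,@,,
,,,@,@,
,,,,,v,
,,,,,,,
22) ,,,,,,,
,,,,,,,
,,,,,,,
,,,@@,,
,,@,,,,
,,@,@,,
,,,@,@,
,,,,<@,
,,,,,,,
23) ,,,,,,,
,,,,,,,
,,,,,,,
,,,@@,,
,,@,,,,
,,@,@,,
,,,@^@,
,,,,@@,
,,,,,,,
24) ,,,,,,,
,,,,,,,
,,,,,,,
,,,@@,,
,,@,,,,
,,@,@,,
,,,@@>,
,,,,@@,
,,,,,,,
25) ,,,,,,,
,,,,,,,
,,,,,,,
,,,@@,,
,,@,,,,
,,@,@^,
,,,@@,,
,,,,@@,
,,,,,,,
26) ,,,,,,,
,,,,,,,
,,,,,,,
,,,@@,,
,,@,,,,
,,@,@@>
,,,@@,,
,,,,@@,
,,,,,,,
27) ,,,,,,,
,,,,,,,
,,,,,,,
,,,@@,,
,,@,,,,
,,@,@@@
,,,@@,v
,,,,@@,
,,,,,,,
28) ,,,,,,,
,,,,,,,
,,,,,,,
,,,@@,,
,,@,,,,
,,@,@@@
,,,@@<@
,,,,@@,
,,,,,,,
29) ,,,,,,,
,,,,,,,
,,,,,,,
,,,@@,,
,,@,,,,
,,@,@^@
,,,@@@@
,,,,@@,
,,,,,,,
30) ,,,,,,,
,,,,,,,
,,,,,,,
,,,@@,,
,,@,,,,
,,@,<,@
,,,@@@@
,,,,@@,
,,,,,,,
31) ,,,,,,,
,,,,,,,
,,,,,,,
,,,@@,,
,,@,,,,
,,@,,,@
,,,@v@@
,,,,@@,
,,,,,,,
32) ,,,,,,,
,,,,,,,
,,,,,,,
,,,@@,,
,,@,,,,
,,@,,,@
,,,@,>@
,,,,@@,
,,,,,,,
33) ,,,,,,,
,,,,,,,
,,,,,,,
,,,@@,,
,,@,,,,
,,@,,^@
,,,@,,@
,,,,@@,
,,,,,,,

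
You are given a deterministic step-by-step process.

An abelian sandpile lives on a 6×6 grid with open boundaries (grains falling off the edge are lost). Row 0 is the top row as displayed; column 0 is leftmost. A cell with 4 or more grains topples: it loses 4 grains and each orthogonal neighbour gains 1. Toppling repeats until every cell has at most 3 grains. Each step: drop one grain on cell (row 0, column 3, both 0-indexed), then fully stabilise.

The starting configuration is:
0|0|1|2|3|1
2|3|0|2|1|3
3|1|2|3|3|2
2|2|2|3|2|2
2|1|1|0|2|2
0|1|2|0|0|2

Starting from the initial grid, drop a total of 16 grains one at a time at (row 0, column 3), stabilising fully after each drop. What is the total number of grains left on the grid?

61

0) 0|0|1|2|3|1
2|3|0|2|1|3
3|1|2|3|3|2
2|2|2|3|2|2
2|1|1|0|2|2
0|1|2|0|0|2
1) 0|0|1|3|3|1
2|3|0|2|1|3
3|1|2|3|3|2
2|2|2|3|2|2
2|1|1|0|2|2
0|1|2|0|0|2
2) 0|0|2|1|0|2
2|3|0|3|2|3
3|1|2|3|3|2
2|2|2|3|2|2
2|1|1|0|2|2
0|1|2|0|0|2
3) 0|0|2|2|0|2
2|3|0|3|2|3
3|1|2|3|3|2
2|2|2|3|2|2
2|1|1|0|2|2
0|1|2|0|0|2
4) 0|0|2|3|0|2
2|3|0|3|2|3
3|1|2|3|3|2
2|2|2|3|2|2
2|1|1|0|2|2
0|1|2|0|0|2
5) 0|0|3|1|2|3
2|3|1|2|1|1
3|1|3|2|3|1
2|2|3|1|1|0
2|1|1|1|3|3
0|1|2|0|0|2
6) 0|0|3|2|2|3
2|3|1|2|1|1
3|1|3|2|3|1
2|2|3|1|1|0
2|1|1|1|3|3
0|1|2|0|0|2
7) 0|0|3|3|2|3
2|3|1|2|1|1
3|1|3|2|3|1
2|2|3|1|1|0
2|1|1|1|3|3
0|1|2|0|0|2
8) 0|1|0|1|3|3
2|3|2|3|1|1
3|1|3|2|3|1
2|2|3|1|1|0
2|1|1|1|3|3
0|1|2|0|0|2
9) 0|1|0|2|3|3
2|3|2|3|1|1
3|1|3|2|3|1
2|2|3|1|1|0
2|1|1|1|3|3
0|1|2|0|0|2
10) 0|1|0|3|3|3
2|3|2|3|1|1
3|1|3|2|3|1
2|2|3|1|1|0
2|1|1|1|3|3
0|1|2|0|0|2
11) 0|1|1|2|1|0
2|3|3|0|3|2
3|1|3|3|3|1
2|2|3|1|1|0
2|1|1|1|3|3
0|1|2|0|0|2
12) 0|1|1|3|1|0
2|3|3|0|3|2
3|1|3|3|3|1
2|2|3|1|1|0
2|1|1|1|3|3
0|1|2|0|0|2
13) 0|1|2|0|2|0
2|3|3|1|3|2
3|1|3|3|3|1
2|2|3|1|1|0
2|1|1|1|3|3
0|1|2|0|0|2
14) 0|1|2|1|2|0
2|3|3|1|3|2
3|1|3|3|3|1
2|2|3|1|1|0
2|1|1|1|3|3
0|1|2|0|0|2
15) 0|1|2|2|2|0
2|3|3|1|3|2
3|1|3|3|3|1
2|2|3|1|1|0
2|1|1|1|3|3
0|1|2|0|0|2
16) 0|1|2|3|2|0
2|3|3|1|3|2
3|1|3|3|3|1
2|2|3|1|1|0
2|1|1|1|3|3
0|1|2|0|0|2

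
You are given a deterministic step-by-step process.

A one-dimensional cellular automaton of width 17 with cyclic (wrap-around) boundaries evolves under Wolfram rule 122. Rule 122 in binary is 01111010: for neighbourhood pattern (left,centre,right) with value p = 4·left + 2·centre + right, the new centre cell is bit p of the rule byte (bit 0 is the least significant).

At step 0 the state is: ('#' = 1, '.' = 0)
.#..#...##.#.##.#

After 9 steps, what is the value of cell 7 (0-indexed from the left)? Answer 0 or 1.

step 0: .#..#...##.#.##.#
step 1: #.##.#.####.####.
step 2: .####.##..###..##
step 3: ##..#######.#####
step 4: .####.....###....
step 5: ##..##...##.##...
step 6: #######.#######.#
step 7: ......###.....###
step 8: #....##.##...##.#
step 9: ##..#######.#####

1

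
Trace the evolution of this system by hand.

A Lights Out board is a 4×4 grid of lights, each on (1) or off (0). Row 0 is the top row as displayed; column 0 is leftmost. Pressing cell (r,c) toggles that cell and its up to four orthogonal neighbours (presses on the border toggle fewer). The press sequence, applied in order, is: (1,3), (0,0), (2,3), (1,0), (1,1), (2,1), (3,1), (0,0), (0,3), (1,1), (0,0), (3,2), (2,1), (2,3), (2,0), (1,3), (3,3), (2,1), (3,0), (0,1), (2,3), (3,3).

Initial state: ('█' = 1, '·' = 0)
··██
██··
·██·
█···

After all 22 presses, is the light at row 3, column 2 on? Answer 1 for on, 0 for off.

0

step 0: ··██
██··
·██·
█···
step 1: ··█·
████
·███
█···
step 2: ███·
·███
·███
█···
step 3: ███·
·██·
·█··
█··█
step 4: ·██·
█·█·
██··
█··█
step 5: ··█·
·█··
█···
█··█
step 6: ··█·
····
·██·
██·█
step 7: ··█·
····
··█·
··██
step 8: ███·
█···
··█·
··██
step 9: ██·█
█··█
··█·
··██
step 10: █··█
·███
·██·
··██
step 11: ·█·█
████
·██·
··██
step 12: ·█·█
████
·█··
·█··
step 13: ·█·█
█·██
█·█·
····
step 14: ·█·█
█·█·
█··█
···█
step 15: ·█·█
··█·
·█·█
█··█
step 16: ·█··
···█
·█··
█··█
step 17: ·█··
···█
·█·█
█·█·
step 18: ·█··
·█·█
█·██
███·
step 19: ·█··
·█·█
··██
··█·
step 20: █·█·
···█
··██
··█·
step 21: █·█·
····
····
··██
step 22: █·█·
····
···█
····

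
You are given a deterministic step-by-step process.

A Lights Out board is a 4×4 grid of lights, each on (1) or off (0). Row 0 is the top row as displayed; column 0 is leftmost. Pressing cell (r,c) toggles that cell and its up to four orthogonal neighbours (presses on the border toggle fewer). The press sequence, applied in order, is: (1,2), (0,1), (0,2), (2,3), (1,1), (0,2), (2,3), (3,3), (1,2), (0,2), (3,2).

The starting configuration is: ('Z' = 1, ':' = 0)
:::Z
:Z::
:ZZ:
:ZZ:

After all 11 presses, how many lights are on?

6

gen 0: :::Z
:Z::
:ZZ:
:ZZ:
gen 1: ::ZZ
::ZZ
:Z::
:ZZ:
gen 2: ZZ:Z
:ZZZ
:Z::
:ZZ:
gen 3: Z:Z:
:Z:Z
:Z::
:ZZ:
gen 4: Z:Z:
:Z::
:ZZZ
:ZZZ
gen 5: ZZZ:
Z:Z:
::ZZ
:ZZZ
gen 6: Z::Z
Z:::
::ZZ
:ZZZ
gen 7: Z::Z
Z::Z
::::
:ZZ:
gen 8: Z::Z
Z::Z
:::Z
:Z:Z
gen 9: Z:ZZ
ZZZ:
::ZZ
:Z:Z
gen 10: ZZ::
ZZ::
::ZZ
:Z:Z
gen 11: ZZ::
ZZ::
:::Z
::Z:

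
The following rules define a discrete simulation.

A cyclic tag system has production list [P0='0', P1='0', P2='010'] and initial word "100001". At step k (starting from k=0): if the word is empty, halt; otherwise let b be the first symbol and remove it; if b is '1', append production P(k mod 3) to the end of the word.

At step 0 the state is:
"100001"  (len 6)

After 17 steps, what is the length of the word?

2

t=0: "100001"  (len 6)
t=1: "000010"  (len 6)
t=2: "00010"  (len 5)
t=3: "0010"  (len 4)
t=4: "010"  (len 3)
t=5: "10"  (len 2)
t=6: "0010"  (len 4)
t=7: "010"  (len 3)
t=8: "10"  (len 2)
t=9: "0010"  (len 4)
t=10: "010"  (len 3)
t=11: "10"  (len 2)
t=12: "0010"  (len 4)
t=13: "010"  (len 3)
t=14: "10"  (len 2)
t=15: "0010"  (len 4)
t=16: "010"  (len 3)
t=17: "10"  (len 2)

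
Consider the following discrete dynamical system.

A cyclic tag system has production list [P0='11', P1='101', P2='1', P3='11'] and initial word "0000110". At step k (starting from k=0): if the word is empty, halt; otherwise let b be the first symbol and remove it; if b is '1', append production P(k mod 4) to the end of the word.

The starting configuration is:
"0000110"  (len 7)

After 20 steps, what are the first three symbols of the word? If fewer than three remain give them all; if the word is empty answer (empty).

[0] "0000110"  (len 7)
[1] "000110"  (len 6)
[2] "00110"  (len 5)
[3] "0110"  (len 4)
[4] "110"  (len 3)
[5] "1011"  (len 4)
[6] "011101"  (len 6)
[7] "11101"  (len 5)
[8] "110111"  (len 6)
[9] "1011111"  (len 7)
[10] "011111101"  (len 9)
[11] "11111101"  (len 8)
[12] "111110111"  (len 9)
[13] "1111011111"  (len 10)
[14] "111011111101"  (len 12)
[15] "110111111011"  (len 12)
[16] "1011111101111"  (len 13)
[17] "01111110111111"  (len 14)
[18] "1111110111111"  (len 13)
[19] "1111101111111"  (len 13)
[20] "11110111111111"  (len 14)

111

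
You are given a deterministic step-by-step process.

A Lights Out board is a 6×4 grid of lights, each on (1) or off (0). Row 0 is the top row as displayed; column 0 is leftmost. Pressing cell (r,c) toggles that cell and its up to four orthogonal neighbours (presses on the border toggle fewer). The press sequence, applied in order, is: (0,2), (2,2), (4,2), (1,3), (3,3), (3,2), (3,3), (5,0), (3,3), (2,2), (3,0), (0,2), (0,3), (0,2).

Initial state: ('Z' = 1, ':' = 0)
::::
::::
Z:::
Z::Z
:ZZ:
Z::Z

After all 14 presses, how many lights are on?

step 0: ::::
::::
Z:::
Z::Z
:ZZ:
Z::Z
step 1: :ZZZ
::Z:
Z:::
Z::Z
:ZZ:
Z::Z
step 2: :ZZZ
::::
ZZZZ
Z:ZZ
:ZZ:
Z::Z
step 3: :ZZZ
::::
ZZZZ
Z::Z
:::Z
Z:ZZ
step 4: :ZZ:
::ZZ
ZZZ:
Z::Z
:::Z
Z:ZZ
step 5: :ZZ:
::ZZ
ZZZZ
Z:Z:
::::
Z:ZZ
step 6: :ZZ:
::ZZ
ZZ:Z
ZZ:Z
::Z:
Z:ZZ
step 7: :ZZ:
::ZZ
ZZ::
ZZZ:
::ZZ
Z:ZZ
step 8: :ZZ:
::ZZ
ZZ::
ZZZ:
Z:ZZ
:ZZZ
step 9: :ZZ:
::ZZ
ZZ:Z
ZZ:Z
Z:Z:
:ZZZ
step 10: :ZZ:
:::Z
Z:Z:
ZZZZ
Z:Z:
:ZZZ
step 11: :ZZ:
:::Z
::Z:
::ZZ
::Z:
:ZZZ
step 12: :::Z
::ZZ
::Z:
::ZZ
::Z:
:ZZZ
step 13: ::Z:
::Z:
::Z:
::ZZ
::Z:
:ZZZ
step 14: :Z:Z
::::
::Z:
::ZZ
::Z:
:ZZZ

9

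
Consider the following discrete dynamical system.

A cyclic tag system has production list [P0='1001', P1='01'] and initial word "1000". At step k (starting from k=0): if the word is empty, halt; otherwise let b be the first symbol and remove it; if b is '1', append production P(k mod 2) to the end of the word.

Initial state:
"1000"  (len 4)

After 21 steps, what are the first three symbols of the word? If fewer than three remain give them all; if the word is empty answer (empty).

110

0) "1000"  (len 4)
1) "0001001"  (len 7)
2) "001001"  (len 6)
3) "01001"  (len 5)
4) "1001"  (len 4)
5) "0011001"  (len 7)
6) "011001"  (len 6)
7) "11001"  (len 5)
8) "100101"  (len 6)
9) "001011001"  (len 9)
10) "01011001"  (len 8)
11) "1011001"  (len 7)
12) "01100101"  (len 8)
13) "1100101"  (len 7)
14) "10010101"  (len 8)
15) "00101011001"  (len 11)
16) "0101011001"  (len 10)
17) "101011001"  (len 9)
18) "0101100101"  (len 10)
19) "101100101"  (len 9)
20) "0110010101"  (len 10)
21) "110010101"  (len 9)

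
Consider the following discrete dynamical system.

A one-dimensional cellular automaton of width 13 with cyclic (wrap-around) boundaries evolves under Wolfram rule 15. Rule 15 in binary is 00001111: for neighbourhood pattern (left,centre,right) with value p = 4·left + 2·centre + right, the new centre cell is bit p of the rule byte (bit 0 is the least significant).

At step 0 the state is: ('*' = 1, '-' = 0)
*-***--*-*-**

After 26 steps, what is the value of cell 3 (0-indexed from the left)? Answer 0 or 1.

1

[0] *-***--*-*-**
[1] --*---**-*-*-
[2] ***-***--*-*-
[3] *---*---**-*-
[4] *-***-***--*-
[5] *-*---*---**-
[6] *-*-***-***--
[7] *-*-*---*---*
[8] --*-*-***-***
[9] -**-*-*---*--
[10] **--*-*-***-*
[11] ---**-*-*---*
[12] -***--*-*-***
[13] -*---**-*-*--
[14] **-***--*-*-*
[15] ---*---**-*-*
[16] -***-***--*-*
[17] -*---*---**-*
[18] -*-***-***--*
[19] -*-*---*---**
[20] -*-*-***-***-
[21] **-*-*---*---
[22] *--*-*-***-**
[23] --**-*-*---*-
[24] ***--*-*-***-
[25] *---**-*-*---
[26] *-***--*-*-**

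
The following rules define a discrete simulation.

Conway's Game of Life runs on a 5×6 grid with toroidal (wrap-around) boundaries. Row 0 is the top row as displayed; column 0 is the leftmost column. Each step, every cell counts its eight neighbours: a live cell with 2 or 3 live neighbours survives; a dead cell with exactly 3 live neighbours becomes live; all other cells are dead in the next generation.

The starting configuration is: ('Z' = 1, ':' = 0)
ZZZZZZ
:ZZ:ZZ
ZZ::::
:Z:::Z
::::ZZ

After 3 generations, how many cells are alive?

t=0: ZZZZZZ
:ZZ:ZZ
ZZ::::
:Z:::Z
::::ZZ
t=1: ::::::
::::::
::::Z:
:Z::ZZ
::::::
t=2: ::::::
::::::
::::ZZ
::::ZZ
::::::
t=3: ::::::
::::::
::::ZZ
::::ZZ
::::::

4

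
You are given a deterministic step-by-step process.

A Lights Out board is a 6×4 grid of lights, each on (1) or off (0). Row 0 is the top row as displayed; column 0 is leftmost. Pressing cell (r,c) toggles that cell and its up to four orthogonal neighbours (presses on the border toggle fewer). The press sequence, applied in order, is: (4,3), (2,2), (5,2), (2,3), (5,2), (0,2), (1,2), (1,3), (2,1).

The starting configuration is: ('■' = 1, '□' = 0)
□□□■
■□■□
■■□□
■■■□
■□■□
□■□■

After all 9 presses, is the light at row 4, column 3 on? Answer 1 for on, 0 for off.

1

t=0: □□□■
■□■□
■■□□
■■■□
■□■□
□■□■
t=1: □□□■
■□■□
■■□□
■■■■
■□□■
□■□□
t=2: □□□■
■□□□
■□■■
■■□■
■□□■
□■□□
t=3: □□□■
■□□□
■□■■
■■□■
■□■■
□□■■
t=4: □□□■
■□□■
■□□□
■■□□
■□■■
□□■■
t=5: □□□■
■□□■
■□□□
■■□□
■□□■
□■□□
t=6: □■■□
■□■■
■□□□
■■□□
■□□■
□■□□
t=7: □■□□
■■□□
■□■□
■■□□
■□□■
□■□□
t=8: □■□■
■■■■
■□■■
■■□□
■□□■
□■□□
t=9: □■□■
■□■■
□■□■
■□□□
■□□■
□■□□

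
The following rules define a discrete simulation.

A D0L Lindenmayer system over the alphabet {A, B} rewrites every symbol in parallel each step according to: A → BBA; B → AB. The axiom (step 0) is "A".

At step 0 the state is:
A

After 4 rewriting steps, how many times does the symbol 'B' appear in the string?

0) A
1) BBA
2) ABABBBA
3) BBAABBBAABABABBBA
4) ABABBBABBAABABABBBABBAABBBAABBBAABABABBBA

24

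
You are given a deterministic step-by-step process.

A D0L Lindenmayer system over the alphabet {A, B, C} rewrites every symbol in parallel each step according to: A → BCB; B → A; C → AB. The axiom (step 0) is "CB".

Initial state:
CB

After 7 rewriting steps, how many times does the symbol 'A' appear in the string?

62

t=0: CB
t=1: ABA
t=2: BCBABCB
t=3: AABABCBAABA
t=4: BCBBCBABCBAABABCBBCBABCB
t=5: AABAAABABCBAABABCBBCBABCBAABAAABABCBAABA
t=6: BCBBCBABCBBCBBCBABCBAABABCBBCBABCBAABAAABABCBAABABCBBCBABCBBCBBCBABCBAABABCBBCBABCB
t=7: AABAAABABCBAABAAABAAABABCBAABABCBBCBABCBAABAAABABCBAABABCB…BCBAABAAABABCBAABAAABAAABABCBAABABCBBCBABCBAABAAABABCBAABA  (len 144)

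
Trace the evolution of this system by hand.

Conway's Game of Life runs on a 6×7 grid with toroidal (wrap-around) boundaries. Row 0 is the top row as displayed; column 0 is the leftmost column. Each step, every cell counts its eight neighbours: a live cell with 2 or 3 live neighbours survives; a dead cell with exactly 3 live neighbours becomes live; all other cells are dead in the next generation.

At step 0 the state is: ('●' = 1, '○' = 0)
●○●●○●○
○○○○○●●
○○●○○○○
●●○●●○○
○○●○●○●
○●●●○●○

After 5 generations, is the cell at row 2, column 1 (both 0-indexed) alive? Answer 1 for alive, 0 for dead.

0

0) ●○●●○●○
○○○○○●●
○○●○○○○
●●○●●○○
○○●○●○●
○●●●○●○
1) ●○○●○●○
○●●●●●●
●●●●●●●
●●○○●●○
○○○○○○●
●○○○○●○
2) ●○○●○○○
○○○○○○○
○○○○○○○
○○○○○○○
○●○○●○○
●○○○●●○
3) ○○○○●○●
○○○○○○○
○○○○○○○
○○○○○○○
○○○○●●○
●●○●●●●
4) ○○○●●○●
○○○○○○○
○○○○○○○
○○○○○○○
●○○●○○○
●○○●○○○
5) ○○○●●○○
○○○○○○○
○○○○○○○
○○○○○○○
○○○○○○○
●○●●○○●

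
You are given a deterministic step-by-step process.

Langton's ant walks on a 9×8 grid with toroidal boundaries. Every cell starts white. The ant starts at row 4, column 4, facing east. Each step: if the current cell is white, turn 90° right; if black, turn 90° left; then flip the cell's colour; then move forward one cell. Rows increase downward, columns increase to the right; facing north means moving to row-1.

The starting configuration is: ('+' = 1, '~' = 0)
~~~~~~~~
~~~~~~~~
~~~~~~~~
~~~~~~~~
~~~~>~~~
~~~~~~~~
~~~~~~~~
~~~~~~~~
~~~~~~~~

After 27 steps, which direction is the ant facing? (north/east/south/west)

t=0: ~~~~~~~~
~~~~~~~~
~~~~~~~~
~~~~~~~~
~~~~>~~~
~~~~~~~~
~~~~~~~~
~~~~~~~~
~~~~~~~~
t=1: ~~~~~~~~
~~~~~~~~
~~~~~~~~
~~~~~~~~
~~~~+~~~
~~~~v~~~
~~~~~~~~
~~~~~~~~
~~~~~~~~
t=2: ~~~~~~~~
~~~~~~~~
~~~~~~~~
~~~~~~~~
~~~~+~~~
~~~<+~~~
~~~~~~~~
~~~~~~~~
~~~~~~~~
t=3: ~~~~~~~~
~~~~~~~~
~~~~~~~~
~~~~~~~~
~~~^+~~~
~~~++~~~
~~~~~~~~
~~~~~~~~
~~~~~~~~
t=4: ~~~~~~~~
~~~~~~~~
~~~~~~~~
~~~~~~~~
~~~+>~~~
~~~++~~~
~~~~~~~~
~~~~~~~~
~~~~~~~~
t=5: ~~~~~~~~
~~~~~~~~
~~~~~~~~
~~~~^~~~
~~~+~~~~
~~~++~~~
~~~~~~~~
~~~~~~~~
~~~~~~~~
t=6: ~~~~~~~~
~~~~~~~~
~~~~~~~~
~~~~+>~~
~~~+~~~~
~~~++~~~
~~~~~~~~
~~~~~~~~
~~~~~~~~
t=7: ~~~~~~~~
~~~~~~~~
~~~~~~~~
~~~~++~~
~~~+~v~~
~~~++~~~
~~~~~~~~
~~~~~~~~
~~~~~~~~
t=8: ~~~~~~~~
~~~~~~~~
~~~~~~~~
~~~~++~~
~~~+<+~~
~~~++~~~
~~~~~~~~
~~~~~~~~
~~~~~~~~
t=9: ~~~~~~~~
~~~~~~~~
~~~~~~~~
~~~~^+~~
~~~+++~~
~~~++~~~
~~~~~~~~
~~~~~~~~
~~~~~~~~
t=10: ~~~~~~~~
~~~~~~~~
~~~~~~~~
~~~<~+~~
~~~+++~~
~~~++~~~
~~~~~~~~
~~~~~~~~
~~~~~~~~
t=11: ~~~~~~~~
~~~~~~~~
~~~^~~~~
~~~+~+~~
~~~+++~~
~~~++~~~
~~~~~~~~
~~~~~~~~
~~~~~~~~
t=12: ~~~~~~~~
~~~~~~~~
~~~+>~~~
~~~+~+~~
~~~+++~~
~~~++~~~
~~~~~~~~
~~~~~~~~
~~~~~~~~
t=13: ~~~~~~~~
~~~~~~~~
~~~++~~~
~~~+v+~~
~~~+++~~
~~~++~~~
~~~~~~~~
~~~~~~~~
~~~~~~~~
t=14: ~~~~~~~~
~~~~~~~~
~~~++~~~
~~~<++~~
~~~+++~~
~~~++~~~
~~~~~~~~
~~~~~~~~
~~~~~~~~
t=15: ~~~~~~~~
~~~~~~~~
~~~++~~~
~~~~++~~
~~~v++~~
~~~++~~~
~~~~~~~~
~~~~~~~~
~~~~~~~~
t=16: ~~~~~~~~
~~~~~~~~
~~~++~~~
~~~~++~~
~~~~>+~~
~~~++~~~
~~~~~~~~
~~~~~~~~
~~~~~~~~
t=17: ~~~~~~~~
~~~~~~~~
~~~++~~~
~~~~^+~~
~~~~~+~~
~~~++~~~
~~~~~~~~
~~~~~~~~
~~~~~~~~
t=18: ~~~~~~~~
~~~~~~~~
~~~++~~~
~~~<~+~~
~~~~~+~~
~~~++~~~
~~~~~~~~
~~~~~~~~
~~~~~~~~
t=19: ~~~~~~~~
~~~~~~~~
~~~^+~~~
~~~+~+~~
~~~~~+~~
~~~++~~~
~~~~~~~~
~~~~~~~~
~~~~~~~~
t=20: ~~~~~~~~
~~~~~~~~
~~<~+~~~
~~~+~+~~
~~~~~+~~
~~~++~~~
~~~~~~~~
~~~~~~~~
~~~~~~~~
t=21: ~~~~~~~~
~~^~~~~~
~~+~+~~~
~~~+~+~~
~~~~~+~~
~~~++~~~
~~~~~~~~
~~~~~~~~
~~~~~~~~
t=22: ~~~~~~~~
~~+>~~~~
~~+~+~~~
~~~+~+~~
~~~~~+~~
~~~++~~~
~~~~~~~~
~~~~~~~~
~~~~~~~~
t=23: ~~~~~~~~
~~++~~~~
~~+v+~~~
~~~+~+~~
~~~~~+~~
~~~++~~~
~~~~~~~~
~~~~~~~~
~~~~~~~~
t=24: ~~~~~~~~
~~++~~~~
~~<++~~~
~~~+~+~~
~~~~~+~~
~~~++~~~
~~~~~~~~
~~~~~~~~
~~~~~~~~
t=25: ~~~~~~~~
~~++~~~~
~~~++~~~
~~v+~+~~
~~~~~+~~
~~~++~~~
~~~~~~~~
~~~~~~~~
~~~~~~~~
t=26: ~~~~~~~~
~~++~~~~
~~~++~~~
~<++~+~~
~~~~~+~~
~~~++~~~
~~~~~~~~
~~~~~~~~
~~~~~~~~
t=27: ~~~~~~~~
~~++~~~~
~^~++~~~
~+++~+~~
~~~~~+~~
~~~++~~~
~~~~~~~~
~~~~~~~~
~~~~~~~~

north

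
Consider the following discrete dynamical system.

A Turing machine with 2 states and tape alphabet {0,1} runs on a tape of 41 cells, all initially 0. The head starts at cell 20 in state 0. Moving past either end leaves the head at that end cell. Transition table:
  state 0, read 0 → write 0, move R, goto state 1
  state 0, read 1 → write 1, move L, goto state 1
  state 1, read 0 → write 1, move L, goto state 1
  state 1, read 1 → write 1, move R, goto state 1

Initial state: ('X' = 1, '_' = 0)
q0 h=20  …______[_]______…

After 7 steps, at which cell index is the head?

15

k=0  q0 h=20  …______[_]______…
k=1  q1 h=21  …______[_]______…
k=2  q1 h=20  …______[_]X_____…
k=3  q1 h=19  …______[_]XX____…
k=4  q1 h=18  …______[_]XXX___…
k=5  q1 h=17  …______[_]XXXX__…
k=6  q1 h=16  …______[_]XXXXX_…
k=7  q1 h=15  …______[_]XXXXXX…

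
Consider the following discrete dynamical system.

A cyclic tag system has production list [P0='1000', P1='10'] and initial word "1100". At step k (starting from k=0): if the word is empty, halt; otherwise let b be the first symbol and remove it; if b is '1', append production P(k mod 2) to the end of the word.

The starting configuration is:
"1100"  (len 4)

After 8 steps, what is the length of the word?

6

k=0  "1100"  (len 4)
k=1  "1001000"  (len 7)
k=2  "00100010"  (len 8)
k=3  "0100010"  (len 7)
k=4  "100010"  (len 6)
k=5  "000101000"  (len 9)
k=6  "00101000"  (len 8)
k=7  "0101000"  (len 7)
k=8  "101000"  (len 6)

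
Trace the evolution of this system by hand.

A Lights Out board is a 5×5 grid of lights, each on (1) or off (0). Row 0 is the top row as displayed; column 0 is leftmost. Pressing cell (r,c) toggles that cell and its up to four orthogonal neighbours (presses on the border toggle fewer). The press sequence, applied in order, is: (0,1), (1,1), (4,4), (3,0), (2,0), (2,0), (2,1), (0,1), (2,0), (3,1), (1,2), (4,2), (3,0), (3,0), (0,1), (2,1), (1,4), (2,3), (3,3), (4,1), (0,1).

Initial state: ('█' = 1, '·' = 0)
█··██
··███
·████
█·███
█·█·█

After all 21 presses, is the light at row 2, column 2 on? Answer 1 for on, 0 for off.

t=0: █··██
··███
·████
█·███
█·█·█
t=1: ·████
·████
·████
█·███
█·█·█
t=2: ··███
█··██
··███
█·███
█·█·█
t=3: ··███
█··██
··███
█·██·
█·██·
t=4: ··███
█··██
█·███
·███·
··██·
t=5: ··███
···██
·████
████·
··██·
t=6: ··███
█··██
█·███
·███·
··██·
t=7: ··███
██·██
·█·██
··██·
··██·
t=8: ██·██
█··██
·█·██
··██·
··██·
t=9: ██·██
···██
█··██
█·██·
··██·
t=10: ██·██
···██
██·██
·█·█·
·███·
t=11: █████
·██·█
█████
·█·█·
·███·
t=12: █████
·██·█
█████
·███·
·····
t=13: █████
·██·█
·████
█·██·
█····
t=14: █████
·██·█
█████
·███·
·····
t=15: ···██
··█·█
█████
·███·
·····
t=16: ···██
·██·█
···██
··██·
·····
t=17: ···█·
·███·
···█·
··██·
·····
t=18: ···█·
·██··
··█·█
··█··
·····
t=19: ···█·
·██··
··███
···██
···█·
t=20: ···█·
·██··
··███
·█·██
████·
t=21: ████·
··█··
··███
·█·██
████·

1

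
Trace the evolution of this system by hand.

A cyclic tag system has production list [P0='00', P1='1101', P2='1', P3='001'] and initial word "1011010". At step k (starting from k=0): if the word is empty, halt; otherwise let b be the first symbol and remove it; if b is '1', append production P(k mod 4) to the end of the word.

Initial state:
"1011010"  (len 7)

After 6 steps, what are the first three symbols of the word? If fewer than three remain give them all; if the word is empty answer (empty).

gen 0: "1011010"  (len 7)
gen 1: "01101000"  (len 8)
gen 2: "1101000"  (len 7)
gen 3: "1010001"  (len 7)
gen 4: "010001001"  (len 9)
gen 5: "10001001"  (len 8)
gen 6: "00010011101"  (len 11)

000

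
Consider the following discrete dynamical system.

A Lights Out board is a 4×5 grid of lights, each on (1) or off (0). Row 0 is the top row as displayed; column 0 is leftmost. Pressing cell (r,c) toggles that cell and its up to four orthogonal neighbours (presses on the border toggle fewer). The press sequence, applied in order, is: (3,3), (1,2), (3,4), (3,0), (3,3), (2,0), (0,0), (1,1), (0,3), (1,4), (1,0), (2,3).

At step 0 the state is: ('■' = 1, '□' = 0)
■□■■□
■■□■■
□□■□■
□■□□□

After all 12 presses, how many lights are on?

8

[0] ■□■■□
■■□■■
□□■□■
□■□□□
[1] ■□■■□
■■□■■
□□■■■
□■■■■
[2] ■□□■□
■□■□■
□□□■■
□■■■■
[3] ■□□■□
■□■□■
□□□■□
□■■□□
[4] ■□□■□
■□■□■
■□□■□
■□■□□
[5] ■□□■□
■□■□■
■□□□□
■□□■■
[6] ■□□■□
□□■□■
□■□□□
□□□■■
[7] □■□■□
■□■□■
□■□□□
□□□■■
[8] □□□■□
□■□□■
□□□□□
□□□■■
[9] □□■□■
□■□■■
□□□□□
□□□■■
[10] □□■□□
□■□□□
□□□□■
□□□■■
[11] ■□■□□
■□□□□
■□□□■
□□□■■
[12] ■□■□□
■□□■□
■□■■□
□□□□■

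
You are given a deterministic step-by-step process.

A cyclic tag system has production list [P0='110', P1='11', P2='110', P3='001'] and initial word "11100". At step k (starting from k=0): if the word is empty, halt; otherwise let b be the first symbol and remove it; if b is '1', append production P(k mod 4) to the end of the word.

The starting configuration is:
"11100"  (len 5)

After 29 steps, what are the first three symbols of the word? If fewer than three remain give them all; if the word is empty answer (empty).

111

0) "11100"  (len 5)
1) "1100110"  (len 7)
2) "10011011"  (len 8)
3) "0011011110"  (len 10)
4) "011011110"  (len 9)
5) "11011110"  (len 8)
6) "101111011"  (len 9)
7) "01111011110"  (len 11)
8) "1111011110"  (len 10)
9) "111011110110"  (len 12)
10) "1101111011011"  (len 13)
11) "101111011011110"  (len 15)
12) "01111011011110001"  (len 17)
13) "1111011011110001"  (len 16)
14) "11101101111000111"  (len 17)
15) "1101101111000111110"  (len 19)
16) "101101111000111110001"  (len 21)
17) "01101111000111110001110"  (len 23)
18) "1101111000111110001110"  (len 22)
19) "101111000111110001110110"  (len 24)
20) "01111000111110001110110001"  (len 26)
21) "1111000111110001110110001"  (len 25)
22) "11100011111000111011000111"  (len 26)
23) "1100011111000111011000111110"  (len 28)
24) "100011111000111011000111110001"  (len 30)
25) "00011111000111011000111110001110"  (len 32)
26) "0011111000111011000111110001110"  (len 31)
27) "011111000111011000111110001110"  (len 30)
28) "11111000111011000111110001110"  (len 29)
29) "1111000111011000111110001110110"  (len 31)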